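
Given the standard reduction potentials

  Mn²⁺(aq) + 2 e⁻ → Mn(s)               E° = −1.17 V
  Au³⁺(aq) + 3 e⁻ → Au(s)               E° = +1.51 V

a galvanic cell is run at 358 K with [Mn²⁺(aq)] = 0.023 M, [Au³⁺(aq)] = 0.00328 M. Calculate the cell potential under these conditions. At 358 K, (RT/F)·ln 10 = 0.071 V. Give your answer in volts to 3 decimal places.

The Au³⁺/Au couple has the more positive E°, so it is the cathode; Mn²⁺/Mn is the anode.
The standard potential is +1.51 − (−1.17) = +2.68 V and the balanced reaction transfers n = 6 electrons.
For the overall reaction 2 Au³⁺(aq) + 3 Mn(s) → 2 Au(s) + 3 Mn²⁺(aq), Q = [Mn²⁺(aq)]^3 / [Au³⁺(aq)]^2 = 1.13, giving log Q = 0.053.
Applying E = E° − (RT ln10/nF)·log Q gives +2.68 − (0.071/6)(0.053) = +2.679 V.

+2.679 V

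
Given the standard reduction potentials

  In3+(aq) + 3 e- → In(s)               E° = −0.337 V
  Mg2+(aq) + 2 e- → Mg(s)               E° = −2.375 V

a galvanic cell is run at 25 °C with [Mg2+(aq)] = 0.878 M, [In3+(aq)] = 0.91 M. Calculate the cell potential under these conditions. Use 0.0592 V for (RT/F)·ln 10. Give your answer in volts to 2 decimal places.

The In³⁺/In couple has the more positive E°, so it is the cathode; Mg²⁺/Mg is the anode.
The standard potential is −0.337 − (−2.375) = +2.038 V and the balanced reaction transfers n = 6 electrons.
Balancing gives 2 In3+(aq) + 3 Mg(s) → 2 In(s) + 3 Mg2+(aq); hence Q = [Mg2+(aq)]^3 / [In3+(aq)]^2 = 0.817 (log Q = −0.088).
Applying E = E° − (RT ln10/nF)·log Q gives +2.038 − (0.0592/6)(−0.088) = +2.04 V.

+2.04 V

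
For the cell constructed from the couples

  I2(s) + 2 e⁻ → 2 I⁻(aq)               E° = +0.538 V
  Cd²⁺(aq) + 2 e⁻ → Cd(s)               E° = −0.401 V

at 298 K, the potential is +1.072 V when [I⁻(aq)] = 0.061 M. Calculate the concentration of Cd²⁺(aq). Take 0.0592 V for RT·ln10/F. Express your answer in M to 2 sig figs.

I₂/I⁻ is the cathode (higher E°); E°cell = +0.538 − (−0.401) = +0.939 V with n = 2.
Rearranging E = E° − (0.0592/n)·log Q gives log Q = 2(+0.939 − (+1.072))/0.0592 = −4.493.
The balanced reaction is I2(s) + Cd(s) → 2 I⁻(aq) + Cd²⁺(aq), so Q = [I⁻(aq)]^2·[Cd²⁺(aq)].
Isolating [Cd²⁺(aq)] in Q = 10^{−4.493} yields log [Cd²⁺(aq)] = −2.064, i.e. 0.0086 M.

0.0086 M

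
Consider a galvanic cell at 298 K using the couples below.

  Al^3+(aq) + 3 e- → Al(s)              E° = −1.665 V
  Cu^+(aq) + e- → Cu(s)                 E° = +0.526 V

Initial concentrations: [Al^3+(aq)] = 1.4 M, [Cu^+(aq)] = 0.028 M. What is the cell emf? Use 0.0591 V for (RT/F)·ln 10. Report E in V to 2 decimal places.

+2.10 V

Cu⁺/Cu is reduced (cathode, E° = +0.526 V) and Al³⁺/Al is oxidized (anode).
E°cell = E°cat − E°an = +0.526 − (−1.665) = +2.191 V; n = 3.
Balancing gives 3 Cu^+(aq) + Al(s) → 3 Cu(s) + Al^3+(aq); hence Q = [Al^3+(aq)] / [Cu^+(aq)]^3 = 6.38×10^4 (log Q = 4.805).
Applying E = E° − (RT ln10/nF)·log Q gives +2.191 − (0.0591/3)(4.805) = +2.10 V.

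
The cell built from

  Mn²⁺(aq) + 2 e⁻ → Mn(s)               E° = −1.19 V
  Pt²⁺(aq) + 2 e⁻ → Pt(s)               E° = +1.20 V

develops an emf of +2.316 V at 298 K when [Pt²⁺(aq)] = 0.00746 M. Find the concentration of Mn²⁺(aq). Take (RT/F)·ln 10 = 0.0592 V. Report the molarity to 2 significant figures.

Pt²⁺/Pt is the cathode (higher E°); E°cell = +1.20 − (−1.19) = +2.39 V with n = 2.
Rearranging E = E° − (0.0592/n)·log Q gives log Q = 2(+2.39 − (+2.316))/0.0592 = 2.500.
For Pt²⁺(aq) + Mn(s) → Pt(s) + Mn²⁺(aq), the reaction quotient is Q = [Mn²⁺(aq)] / [Pt²⁺(aq)].
Substituting the known concentrations and solving, log [Mn²⁺(aq)] = 0.373 and [Mn²⁺(aq)] = 2.4 M.

2.4 M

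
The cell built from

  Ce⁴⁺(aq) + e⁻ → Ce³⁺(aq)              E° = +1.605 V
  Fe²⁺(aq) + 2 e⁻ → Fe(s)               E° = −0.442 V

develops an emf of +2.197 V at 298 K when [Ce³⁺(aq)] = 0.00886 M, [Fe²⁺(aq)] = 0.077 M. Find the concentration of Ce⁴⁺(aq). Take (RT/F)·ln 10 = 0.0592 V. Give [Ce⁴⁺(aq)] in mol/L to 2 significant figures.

The Ce⁴⁺/Ce³⁺ couple has the larger reduction potential, so it is the cathode: E°cell = +1.605 − (−0.442) = +2.047 V and n = 2.
From the Nernst equation, log Q = n(E° − E)/0.0592 = 2·(+2.047 − (+2.197))/0.0592 = −5.068.
Balancing electrons gives 2 Ce⁴⁺(aq) + Fe(s) → 2 Ce³⁺(aq) + Fe²⁺(aq); thus Q = ([Ce³⁺(aq)]^2·[Fe²⁺(aq)]) / [Ce⁴⁺(aq)]^2.
Substituting the known concentrations and solving, log [Ce⁴⁺(aq)] = −0.075 and [Ce⁴⁺(aq)] = 0.84 M.

0.84 M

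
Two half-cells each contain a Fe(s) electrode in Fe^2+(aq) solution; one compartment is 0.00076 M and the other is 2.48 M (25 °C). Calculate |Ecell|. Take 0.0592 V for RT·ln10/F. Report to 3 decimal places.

0.104 V

For a concentration cell E°cell = 0, since both electrodes use the same couple.
The compartment with the higher Fe^2+(aq) concentration (2.48 M) acts as the cathode; ions are reduced there and produced at the dilute (0.00076 M) anode.
With n = 2, Ecell = −(0.0592/2)·log([dilute]/[conc]) = −(0.0592/2)·log(0.00076/2.48) = +0.104 V.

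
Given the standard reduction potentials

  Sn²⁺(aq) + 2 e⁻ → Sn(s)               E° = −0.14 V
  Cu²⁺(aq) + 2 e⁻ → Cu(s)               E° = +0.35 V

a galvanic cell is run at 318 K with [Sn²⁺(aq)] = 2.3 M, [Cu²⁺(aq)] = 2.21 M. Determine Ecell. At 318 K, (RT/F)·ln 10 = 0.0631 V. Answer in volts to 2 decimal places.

+0.49 V

Since E°(Cu²⁺/Cu) > E°(Sn²⁺/Sn), Cu²⁺/Cu serves as the cathode.
E°cell = +0.35 − (−0.14) = +0.49 V, with n = 2 electrons transferred.
Balancing gives Cu²⁺(aq) + Sn(s) → Cu(s) + Sn²⁺(aq); hence Q = [Sn²⁺(aq)] / [Cu²⁺(aq)] = 1.04 (log Q = 0.017).
E = E° − (0.0631/n)·log Q = +0.49 − (0.0631/2)(0.017) = +0.49 V.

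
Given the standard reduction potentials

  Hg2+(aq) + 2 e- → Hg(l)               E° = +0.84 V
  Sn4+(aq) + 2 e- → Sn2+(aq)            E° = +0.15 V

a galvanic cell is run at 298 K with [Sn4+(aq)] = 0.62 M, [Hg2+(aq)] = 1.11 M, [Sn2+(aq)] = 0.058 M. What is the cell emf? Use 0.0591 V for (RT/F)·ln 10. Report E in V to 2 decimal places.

+0.66 V

Hg²⁺/Hg is reduced (cathode, E° = +0.84 V) and Sn⁴⁺/Sn²⁺ is oxidized (anode).
E°cell = +0.84 − (+0.15) = +0.69 V, with n = 2 electrons transferred.
Balancing gives Hg2+(aq) + Sn2+(aq) → Hg(l) + Sn4+(aq); hence Q = [Sn4+(aq)] / ([Hg2+(aq)]·[Sn2+(aq)]) = 9.63 (log Q = 0.984).
E = E° − (0.0591/n)·log Q = +0.69 − (0.0591/2)(0.984) = +0.66 V.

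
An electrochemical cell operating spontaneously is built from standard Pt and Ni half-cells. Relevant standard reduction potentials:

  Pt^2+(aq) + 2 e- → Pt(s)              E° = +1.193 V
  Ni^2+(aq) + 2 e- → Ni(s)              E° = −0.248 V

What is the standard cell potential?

Of the two couples in this cell, the one with the more positive reduction potential is reduced at the cathode: here that is Pt²⁺/Pt (+1.193 V); Ni²⁺/Ni (−0.248 V) is the anode.
E°cell = E°(cathode) − E°(anode) = +1.193 − (−0.248) = +1.441 V.

+1.441 V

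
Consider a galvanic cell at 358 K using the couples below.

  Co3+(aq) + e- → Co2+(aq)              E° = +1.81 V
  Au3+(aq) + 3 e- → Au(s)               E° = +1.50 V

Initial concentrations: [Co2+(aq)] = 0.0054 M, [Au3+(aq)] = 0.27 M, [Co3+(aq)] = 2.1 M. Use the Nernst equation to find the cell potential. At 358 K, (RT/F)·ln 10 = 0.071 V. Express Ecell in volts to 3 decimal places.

Since E°(Co³⁺/Co²⁺) > E°(Au³⁺/Au), Co³⁺/Co²⁺ serves as the cathode.
E°cell = +1.81 − (+1.50) = +0.31 V, with n = 3 electrons transferred.
Balancing gives 3 Co3+(aq) + Au(s) → 3 Co2+(aq) + Au3+(aq); hence Q = ([Co2+(aq)]^3·[Au3+(aq)]) / [Co3+(aq)]^3 = 4.59×10^−9 (log Q = −8.338).
E = E° − (0.071/n)·log Q = +0.31 − (0.071/3)(−8.338) = +0.507 V.

+0.507 V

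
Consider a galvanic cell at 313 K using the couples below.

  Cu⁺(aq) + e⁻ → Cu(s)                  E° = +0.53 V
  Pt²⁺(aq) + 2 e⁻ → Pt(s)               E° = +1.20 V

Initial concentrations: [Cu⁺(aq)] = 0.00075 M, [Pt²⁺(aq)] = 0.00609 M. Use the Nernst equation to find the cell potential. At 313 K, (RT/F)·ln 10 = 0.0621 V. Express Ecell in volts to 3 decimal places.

The Pt²⁺/Pt couple has the more positive E°, so it is the cathode; Cu⁺/Cu is the anode.
The standard potential is +1.20 − (+0.53) = +0.67 V and the balanced reaction transfers n = 2 electrons.
Balancing gives Pt²⁺(aq) + 2 Cu(s) → Pt(s) + 2 Cu⁺(aq); hence Q = [Cu⁺(aq)]^2 / [Pt²⁺(aq)] = 9.24×10^−5 (log Q = −4.034).
By the Nernst equation, E = +0.67 − (0.0621/2)·(−4.034) = +0.795 V.

+0.795 V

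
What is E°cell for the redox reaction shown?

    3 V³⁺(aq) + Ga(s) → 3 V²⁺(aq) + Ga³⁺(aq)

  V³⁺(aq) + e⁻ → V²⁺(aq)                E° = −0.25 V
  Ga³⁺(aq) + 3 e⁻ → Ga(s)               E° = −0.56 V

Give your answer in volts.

V³⁺(aq) gains electrons, so the V³⁺/V²⁺ couple is the cathode; the Ga³⁺/Ga couple is the anode.
E°cell = E°(cathode) − E°(anode) = −0.25 − (−0.56) = +0.31 V.

+0.31 V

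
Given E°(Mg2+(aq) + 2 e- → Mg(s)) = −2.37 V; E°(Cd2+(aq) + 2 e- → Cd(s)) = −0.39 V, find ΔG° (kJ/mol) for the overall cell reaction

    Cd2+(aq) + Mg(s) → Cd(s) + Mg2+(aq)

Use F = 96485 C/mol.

−382 kJ/mol

In the reaction as written Cd2+(aq) is reduced, so the Cd²⁺/Cd couple is the cathode and Mg²⁺/Mg is the anode.
E°cell = −0.39 − (−2.37) = +1.98 V; balancing electrons gives n = 2.
ΔG° = −nFE°cell = −(2)(96485)(+1.98) J/mol = −382 kJ/mol.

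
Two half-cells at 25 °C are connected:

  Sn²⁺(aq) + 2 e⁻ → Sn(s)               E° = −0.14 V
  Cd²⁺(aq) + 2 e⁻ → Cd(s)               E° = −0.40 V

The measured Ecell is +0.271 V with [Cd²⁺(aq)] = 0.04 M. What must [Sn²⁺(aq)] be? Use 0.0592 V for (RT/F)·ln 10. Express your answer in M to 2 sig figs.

0.094 M

Sn²⁺/Sn is the cathode (higher E°); E°cell = −0.14 − (−0.40) = +0.26 V with n = 2.
Rearranging E = E° − (0.0592/n)·log Q gives log Q = 2(+0.26 − (+0.271))/0.0592 = −0.372.
The balanced reaction is Sn²⁺(aq) + Cd(s) → Sn(s) + Cd²⁺(aq), so Q = [Cd²⁺(aq)] / [Sn²⁺(aq)].
Substituting the known concentrations and solving, log [Sn²⁺(aq)] = −1.026 and [Sn²⁺(aq)] = 0.094 M.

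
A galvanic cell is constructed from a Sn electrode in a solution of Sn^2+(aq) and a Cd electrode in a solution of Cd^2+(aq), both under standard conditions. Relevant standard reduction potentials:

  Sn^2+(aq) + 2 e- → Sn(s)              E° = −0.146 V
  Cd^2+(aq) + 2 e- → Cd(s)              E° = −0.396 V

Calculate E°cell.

Of the two couples in this cell, the one with the more positive reduction potential is reduced at the cathode: here that is Sn²⁺/Sn (−0.146 V); Cd²⁺/Cd (−0.396 V) is the anode.
E°cell = E°(cathode) − E°(anode) = −0.146 − (−0.396) = +0.250 V.

+0.250 V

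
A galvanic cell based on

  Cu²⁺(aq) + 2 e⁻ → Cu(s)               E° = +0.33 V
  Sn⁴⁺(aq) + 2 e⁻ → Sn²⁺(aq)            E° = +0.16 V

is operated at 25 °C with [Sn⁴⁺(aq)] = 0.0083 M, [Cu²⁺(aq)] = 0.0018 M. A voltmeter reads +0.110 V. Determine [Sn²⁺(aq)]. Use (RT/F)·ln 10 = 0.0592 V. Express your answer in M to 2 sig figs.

0.043 M

With Cu²⁺/Cu at the cathode and Sn⁴⁺/Sn²⁺ at the anode, E°cell = +0.33 − (+0.16) = +0.17 V (n = 2).
Rearranging E = E° − (0.0592/n)·log Q gives log Q = 2(+0.17 − (+0.110))/0.0592 = 2.027.
For Cu²⁺(aq) + Sn²⁺(aq) → Cu(s) + Sn⁴⁺(aq), the reaction quotient is Q = [Sn⁴⁺(aq)] / ([Cu²⁺(aq)]·[Sn²⁺(aq)]).
Isolating [Sn²⁺(aq)] in Q = 10^{2.027} yields log [Sn²⁺(aq)] = −1.363, i.e. 0.043 M.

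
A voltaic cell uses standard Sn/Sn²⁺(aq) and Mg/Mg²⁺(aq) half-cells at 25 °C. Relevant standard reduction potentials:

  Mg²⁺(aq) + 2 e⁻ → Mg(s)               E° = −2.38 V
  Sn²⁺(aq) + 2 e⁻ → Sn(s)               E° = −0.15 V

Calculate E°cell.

The Sn²⁺/Sn couple has the higher E°, so Sn ion is reduced (cathode) and Mg is oxidized (anode).
E°cell = E°(cathode) − E°(anode) = −0.15 − (−2.38) = +2.23 V.

+2.23 V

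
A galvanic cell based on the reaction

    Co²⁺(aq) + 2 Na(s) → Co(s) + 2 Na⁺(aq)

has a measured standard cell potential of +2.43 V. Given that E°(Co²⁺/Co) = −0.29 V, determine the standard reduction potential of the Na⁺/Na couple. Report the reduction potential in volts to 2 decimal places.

In the reaction as written the Co²⁺/Co couple is reduced (cathode) and Na⁺/Na is oxidized (anode), so E°cell = E°(Co²⁺/Co) − E°(Na⁺/Na).
E°(Na⁺/Na) = E°(cathode) − E°cell = −0.29 − (+2.43) = −2.72 V.

−2.72 V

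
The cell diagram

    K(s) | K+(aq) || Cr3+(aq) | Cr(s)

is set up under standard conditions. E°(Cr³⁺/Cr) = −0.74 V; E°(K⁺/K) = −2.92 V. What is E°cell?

+2.18 V

By convention the left-hand electrode in cell notation is the anode (oxidation) and the right-hand electrode is the cathode (reduction).
E°cell = E°(right) − E°(left) = −0.74 − (−2.92) = +2.18 V.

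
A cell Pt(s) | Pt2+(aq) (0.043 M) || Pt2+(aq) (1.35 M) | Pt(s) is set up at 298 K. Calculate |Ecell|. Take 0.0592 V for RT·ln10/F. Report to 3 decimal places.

For a concentration cell E°cell = 0, since both electrodes use the same couple.
The compartment with the higher Pt2+(aq) concentration (1.35 M) acts as the cathode; ions are reduced there and produced at the dilute (0.043 M) anode.
With n = 2, Ecell = −(0.0592/2)·log([dilute]/[conc]) = −(0.0592/2)·log(0.043/1.35) = +0.044 V.

0.044 V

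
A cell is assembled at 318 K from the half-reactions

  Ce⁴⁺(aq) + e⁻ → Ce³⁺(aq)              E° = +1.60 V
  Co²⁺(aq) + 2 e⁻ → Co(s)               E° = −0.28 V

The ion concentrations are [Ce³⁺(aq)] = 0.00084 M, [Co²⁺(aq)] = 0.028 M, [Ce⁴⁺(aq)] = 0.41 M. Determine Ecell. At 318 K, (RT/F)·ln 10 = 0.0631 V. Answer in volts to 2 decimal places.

The Ce⁴⁺/Ce³⁺ couple has the more positive E°, so it is the cathode; Co²⁺/Co is the anode.
E°cell = E°cat − E°an = +1.60 − (−0.28) = +1.88 V; n = 2.
The balanced reaction is 2 Ce⁴⁺(aq) + Co(s) → 2 Ce³⁺(aq) + Co²⁺(aq), so Q = ([Ce³⁺(aq)]^2·[Co²⁺(aq)]) / [Ce⁴⁺(aq)]^2 = 1.18×10^−7 and log Q = −6.930.
By the Nernst equation, E = +1.88 − (0.0631/2)·(−6.930) = +2.10 V.

+2.10 V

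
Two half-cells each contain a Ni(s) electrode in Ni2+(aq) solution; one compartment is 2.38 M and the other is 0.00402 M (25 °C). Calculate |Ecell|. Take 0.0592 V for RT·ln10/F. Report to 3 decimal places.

For a concentration cell E°cell = 0, since both electrodes use the same couple.
The compartment with the higher Ni2+(aq) concentration (2.38 M) acts as the cathode; ions are reduced there and produced at the dilute (0.00402 M) anode.
With n = 2, Ecell = −(0.0592/2)·log([dilute]/[conc]) = −(0.0592/2)·log(0.00402/2.38) = +0.082 V.

0.082 V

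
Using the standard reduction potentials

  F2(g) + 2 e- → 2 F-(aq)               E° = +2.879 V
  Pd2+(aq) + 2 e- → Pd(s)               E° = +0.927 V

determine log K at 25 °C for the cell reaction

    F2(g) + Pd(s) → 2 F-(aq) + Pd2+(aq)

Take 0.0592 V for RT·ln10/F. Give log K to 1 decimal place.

log K = 65.9

The F₂/F⁻ couple is reduced (cathode); E°cell = +2.879 − (+0.927) = +1.952 V with n = 2.
At equilibrium E = 0, so log K = nE°cell / 0.0592 = (2)(+1.952) / 0.0592 = 65.9.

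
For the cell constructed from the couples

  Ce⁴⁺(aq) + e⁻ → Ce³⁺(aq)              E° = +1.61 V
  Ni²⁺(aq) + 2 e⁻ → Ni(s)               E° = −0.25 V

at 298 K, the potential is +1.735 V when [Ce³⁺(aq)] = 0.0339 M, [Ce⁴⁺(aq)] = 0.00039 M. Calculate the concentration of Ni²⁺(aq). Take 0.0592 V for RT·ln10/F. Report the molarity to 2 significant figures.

The Ce⁴⁺/Ce³⁺ couple has the larger reduction potential, so it is the cathode: E°cell = +1.61 − (−0.25) = +1.86 V and n = 2.
From the Nernst equation, log Q = n(E° − E)/0.0592 = 2·(+1.86 − (+1.735))/0.0592 = 4.223.
Balancing electrons gives 2 Ce⁴⁺(aq) + Ni(s) → 2 Ce³⁺(aq) + Ni²⁺(aq); thus Q = ([Ce³⁺(aq)]^2·[Ni²⁺(aq)]) / [Ce⁴⁺(aq)]^2.
Substituting the known concentrations and solving, log [Ni²⁺(aq)] = 0.345 and [Ni²⁺(aq)] = 2.2 M.

2.2 M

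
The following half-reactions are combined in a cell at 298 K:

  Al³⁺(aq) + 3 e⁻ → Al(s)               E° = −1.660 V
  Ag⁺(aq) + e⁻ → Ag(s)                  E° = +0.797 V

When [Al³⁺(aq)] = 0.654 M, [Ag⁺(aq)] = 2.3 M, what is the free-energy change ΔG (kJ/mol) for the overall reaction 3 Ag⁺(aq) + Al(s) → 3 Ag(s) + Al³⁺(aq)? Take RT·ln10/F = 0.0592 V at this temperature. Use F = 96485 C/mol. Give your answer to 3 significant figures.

The standard cell potential is +0.797 − (−1.660) = +2.457 V, with n = 3 electrons in the balanced equation.
Here Q = [Al³⁺(aq)] / [Ag⁺(aq)]^3 = 0.0538 (log Q = −1.270), giving E = +2.457 − (0.0592/3)·(−1.270) = +2.4821 V.
ΔG = −nFE = −(3)(96485)(+2.4821) J/mol = −718 kJ/mol.

−718 kJ/mol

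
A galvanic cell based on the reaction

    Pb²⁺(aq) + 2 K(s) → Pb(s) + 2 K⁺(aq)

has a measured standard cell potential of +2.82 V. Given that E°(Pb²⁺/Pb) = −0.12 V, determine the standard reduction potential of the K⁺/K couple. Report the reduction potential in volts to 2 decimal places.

In the reaction as written the Pb²⁺/Pb couple is reduced (cathode) and K⁺/K is oxidized (anode), so E°cell = E°(Pb²⁺/Pb) − E°(K⁺/K).
E°(K⁺/K) = E°(cathode) − E°cell = −0.12 − (+2.82) = −2.94 V.

−2.94 V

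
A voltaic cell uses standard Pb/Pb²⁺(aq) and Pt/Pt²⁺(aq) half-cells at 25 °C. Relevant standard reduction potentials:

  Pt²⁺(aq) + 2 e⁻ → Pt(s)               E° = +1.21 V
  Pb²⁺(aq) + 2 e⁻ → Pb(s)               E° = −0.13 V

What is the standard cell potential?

The Pt²⁺/Pt couple has the higher E°, so Pt ion is reduced (cathode) and Pb is oxidized (anode).
E°cell = E°(cathode) − E°(anode) = +1.21 − (−0.13) = +1.34 V.

+1.34 V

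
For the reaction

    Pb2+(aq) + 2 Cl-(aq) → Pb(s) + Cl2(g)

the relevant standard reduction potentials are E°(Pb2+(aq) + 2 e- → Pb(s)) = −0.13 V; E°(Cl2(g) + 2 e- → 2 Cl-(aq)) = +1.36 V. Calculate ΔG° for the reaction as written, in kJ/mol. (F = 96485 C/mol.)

In the reaction as written Pb2+(aq) is reduced, so the Pb²⁺/Pb couple is the cathode and Cl₂/Cl⁻ is the anode.
E°cell = −0.13 − (+1.36) = −1.49 V; balancing electrons gives n = 2.
ΔG° = −nFE°cell = −(2)(96485)(−1.49) J/mol = +288 kJ/mol.

+288 kJ/mol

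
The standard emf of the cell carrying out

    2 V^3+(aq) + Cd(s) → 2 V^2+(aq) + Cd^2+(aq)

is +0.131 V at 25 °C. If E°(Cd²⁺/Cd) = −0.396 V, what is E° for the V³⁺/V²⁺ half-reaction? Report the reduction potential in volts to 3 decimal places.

In the reaction as written the V³⁺/V²⁺ couple is reduced (cathode) and Cd²⁺/Cd is oxidized (anode), so E°cell = E°(V³⁺/V²⁺) − E°(Cd²⁺/Cd).
E°(V³⁺/V²⁺) = E°cell + E°(anode) = +0.131 + (−0.396) = −0.265 V.

−0.265 V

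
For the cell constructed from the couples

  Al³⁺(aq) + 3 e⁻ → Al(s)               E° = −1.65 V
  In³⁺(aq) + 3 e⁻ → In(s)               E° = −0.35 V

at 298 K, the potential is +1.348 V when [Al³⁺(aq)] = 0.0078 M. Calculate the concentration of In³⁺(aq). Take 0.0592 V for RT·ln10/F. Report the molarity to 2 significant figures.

In³⁺/In is the cathode (higher E°); E°cell = −0.35 − (−1.65) = +1.30 V with n = 3.
Since E = E° − (0.0592/n)·log Q, log Q = n(E° − E)/0.0592 = −2.432.
The balanced reaction is In³⁺(aq) + Al(s) → In(s) + Al³⁺(aq), so Q = [Al³⁺(aq)] / [In³⁺(aq)].
Solving for the unknown gives log [In³⁺(aq)] = 0.324, so [In³⁺(aq)] ≈ 2.1 M.

2.1 M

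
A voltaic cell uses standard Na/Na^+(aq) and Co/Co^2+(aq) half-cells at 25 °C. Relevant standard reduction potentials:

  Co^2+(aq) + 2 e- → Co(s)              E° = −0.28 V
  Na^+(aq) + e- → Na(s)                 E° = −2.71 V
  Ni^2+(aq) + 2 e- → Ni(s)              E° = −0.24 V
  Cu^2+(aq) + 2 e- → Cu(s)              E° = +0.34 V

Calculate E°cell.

+2.43 V

The Co²⁺/Co couple has the higher E°, so Co ion is reduced (cathode) and Na is oxidized (anode).
E°cell = E°(cathode) − E°(anode) = −0.28 − (−2.71) = +2.43 V.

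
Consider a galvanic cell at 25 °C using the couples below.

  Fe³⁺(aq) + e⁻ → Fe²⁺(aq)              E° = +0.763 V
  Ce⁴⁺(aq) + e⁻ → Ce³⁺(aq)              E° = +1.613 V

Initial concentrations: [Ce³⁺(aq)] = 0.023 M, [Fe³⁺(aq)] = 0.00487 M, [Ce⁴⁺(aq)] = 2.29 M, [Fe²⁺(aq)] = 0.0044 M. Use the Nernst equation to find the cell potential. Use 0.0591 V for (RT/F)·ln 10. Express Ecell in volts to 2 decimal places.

Since E°(Ce⁴⁺/Ce³⁺) > E°(Fe³⁺/Fe²⁺), Ce⁴⁺/Ce³⁺ serves as the cathode.
E°cell = +1.613 − (+0.763) = +0.850 V, with n = 1 electron transferred.
Balancing gives Ce⁴⁺(aq) + Fe²⁺(aq) → Ce³⁺(aq) + Fe³⁺(aq); hence Q = ([Ce³⁺(aq)]·[Fe³⁺(aq)]) / ([Ce⁴⁺(aq)]·[Fe²⁺(aq)]) = 0.0111 (log Q = −1.954).
E = E° − (0.0591/n)·log Q = +0.850 − (0.0591/1)(−1.954) = +0.97 V.

+0.97 V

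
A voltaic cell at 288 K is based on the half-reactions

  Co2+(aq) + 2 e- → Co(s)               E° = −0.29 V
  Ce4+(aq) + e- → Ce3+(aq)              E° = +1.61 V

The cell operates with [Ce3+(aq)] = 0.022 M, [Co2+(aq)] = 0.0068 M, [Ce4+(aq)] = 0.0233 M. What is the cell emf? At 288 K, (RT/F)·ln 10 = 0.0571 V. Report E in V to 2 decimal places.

Since E°(Ce⁴⁺/Ce³⁺) > E°(Co²⁺/Co), Ce⁴⁺/Ce³⁺ serves as the cathode.
E°cell = +1.61 − (−0.29) = +1.90 V, with n = 2 electrons transferred.
The balanced reaction is 2 Ce4+(aq) + Co(s) → 2 Ce3+(aq) + Co2+(aq), so Q = ([Ce3+(aq)]^2·[Co2+(aq)]) / [Ce4+(aq)]^2 = 0.00606 and log Q = −2.217.
E = E° − (0.0571/n)·log Q = +1.90 − (0.0571/2)(−2.217) = +1.96 V.

+1.96 V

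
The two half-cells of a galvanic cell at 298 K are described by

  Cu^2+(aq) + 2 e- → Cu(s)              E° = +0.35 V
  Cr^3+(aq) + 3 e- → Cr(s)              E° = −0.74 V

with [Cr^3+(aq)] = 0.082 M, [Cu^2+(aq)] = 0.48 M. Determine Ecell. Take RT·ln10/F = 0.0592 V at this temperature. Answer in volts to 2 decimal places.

+1.10 V

Cu²⁺/Cu is reduced (cathode, E° = +0.35 V) and Cr³⁺/Cr is oxidized (anode).
The standard potential is +0.35 − (−0.74) = +1.09 V and the balanced reaction transfers n = 6 electrons.
The balanced reaction is 3 Cu^2+(aq) + 2 Cr(s) → 3 Cu(s) + 2 Cr^3+(aq), so Q = [Cr^3+(aq)]^2 / [Cu^2+(aq)]^3 = 0.0608 and log Q = −1.216.
Applying E = E° − (RT ln10/nF)·log Q gives +1.09 − (0.0592/6)(−1.216) = +1.10 V.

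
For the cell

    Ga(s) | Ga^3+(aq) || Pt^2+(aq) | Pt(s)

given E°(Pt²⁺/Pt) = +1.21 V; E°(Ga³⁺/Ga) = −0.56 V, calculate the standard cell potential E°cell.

By convention the left-hand electrode in cell notation is the anode (oxidation) and the right-hand electrode is the cathode (reduction).
E°cell = E°(right) − E°(left) = +1.21 − (−0.56) = +1.77 V.

+1.77 V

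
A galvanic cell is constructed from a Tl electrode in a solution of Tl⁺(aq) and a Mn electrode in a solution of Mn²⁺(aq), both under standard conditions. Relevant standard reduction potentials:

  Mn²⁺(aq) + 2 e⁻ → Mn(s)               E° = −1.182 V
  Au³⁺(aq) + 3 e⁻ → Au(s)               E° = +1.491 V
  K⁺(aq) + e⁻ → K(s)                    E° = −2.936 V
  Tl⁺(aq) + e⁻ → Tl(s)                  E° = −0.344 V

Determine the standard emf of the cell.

Of the two couples in this cell, the one with the more positive reduction potential is reduced at the cathode: here that is Tl⁺/Tl (−0.344 V); Mn²⁺/Mn (−1.182 V) is the anode.
E°cell = E°(cathode) − E°(anode) = −0.344 − (−1.182) = +0.838 V.

+0.838 V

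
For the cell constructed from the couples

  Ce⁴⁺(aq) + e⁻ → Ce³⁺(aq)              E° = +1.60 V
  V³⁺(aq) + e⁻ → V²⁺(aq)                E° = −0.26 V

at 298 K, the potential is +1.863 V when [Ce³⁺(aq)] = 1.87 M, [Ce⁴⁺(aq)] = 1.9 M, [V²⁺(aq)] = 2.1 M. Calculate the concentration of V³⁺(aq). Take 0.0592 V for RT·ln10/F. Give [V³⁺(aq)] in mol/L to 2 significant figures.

1.9 M

With Ce⁴⁺/Ce³⁺ at the cathode and V³⁺/V²⁺ at the anode, E°cell = +1.60 − (−0.26) = +1.86 V (n = 1).
Since E = E° − (0.0592/n)·log Q, log Q = n(E° − E)/0.0592 = −0.051.
The balanced reaction is Ce⁴⁺(aq) + V²⁺(aq) → Ce³⁺(aq) + V³⁺(aq), so Q = ([Ce³⁺(aq)]·[V³⁺(aq)]) / ([Ce⁴⁺(aq)]·[V²⁺(aq)]).
Isolating [V³⁺(aq)] in Q = 10^{−0.051} yields log [V³⁺(aq)] = 0.278, i.e. 1.9 M.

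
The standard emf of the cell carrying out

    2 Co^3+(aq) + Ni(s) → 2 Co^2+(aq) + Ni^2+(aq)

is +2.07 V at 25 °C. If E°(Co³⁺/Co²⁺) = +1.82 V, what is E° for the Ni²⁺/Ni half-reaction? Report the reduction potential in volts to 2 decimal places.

In the reaction as written the Co³⁺/Co²⁺ couple is reduced (cathode) and Ni²⁺/Ni is oxidized (anode), so E°cell = E°(Co³⁺/Co²⁺) − E°(Ni²⁺/Ni).
E°(Ni²⁺/Ni) = E°(cathode) − E°cell = +1.82 − (+2.07) = −0.25 V.

−0.25 V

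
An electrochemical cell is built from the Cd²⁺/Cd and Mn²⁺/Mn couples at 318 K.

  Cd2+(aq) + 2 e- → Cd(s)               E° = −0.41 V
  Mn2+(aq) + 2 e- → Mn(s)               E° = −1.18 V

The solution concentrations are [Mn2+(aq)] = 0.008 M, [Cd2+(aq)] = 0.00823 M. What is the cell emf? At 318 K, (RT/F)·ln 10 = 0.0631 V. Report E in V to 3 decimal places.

Since E°(Cd²⁺/Cd) > E°(Mn²⁺/Mn), Cd²⁺/Cd serves as the cathode.
E°cell = −0.41 − (−1.18) = +0.77 V, with n = 2 electrons transferred.
The balanced reaction is Cd2+(aq) + Mn(s) → Cd(s) + Mn2+(aq), so Q = [Mn2+(aq)] / [Cd2+(aq)] = 0.972 and log Q = −0.012.
By the Nernst equation, E = +0.77 − (0.0631/2)·(−0.012) = +0.770 V.

+0.770 V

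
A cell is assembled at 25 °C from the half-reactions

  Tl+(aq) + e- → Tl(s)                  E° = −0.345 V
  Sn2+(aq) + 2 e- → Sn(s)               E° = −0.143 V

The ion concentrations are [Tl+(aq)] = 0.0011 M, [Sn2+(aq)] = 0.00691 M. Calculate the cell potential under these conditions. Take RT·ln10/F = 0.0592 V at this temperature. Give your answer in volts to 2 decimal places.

Sn²⁺/Sn is reduced (cathode, E° = −0.143 V) and Tl⁺/Tl is oxidized (anode).
The standard potential is −0.143 − (−0.345) = +0.202 V and the balanced reaction transfers n = 2 electrons.
Balancing gives Sn2+(aq) + 2 Tl(s) → Sn(s) + 2 Tl+(aq); hence Q = [Tl+(aq)]^2 / [Sn2+(aq)] = 0.000175 (log Q = −3.757).
Applying E = E° − (RT ln10/nF)·log Q gives +0.202 − (0.0592/2)(−3.757) = +0.31 V.

+0.31 V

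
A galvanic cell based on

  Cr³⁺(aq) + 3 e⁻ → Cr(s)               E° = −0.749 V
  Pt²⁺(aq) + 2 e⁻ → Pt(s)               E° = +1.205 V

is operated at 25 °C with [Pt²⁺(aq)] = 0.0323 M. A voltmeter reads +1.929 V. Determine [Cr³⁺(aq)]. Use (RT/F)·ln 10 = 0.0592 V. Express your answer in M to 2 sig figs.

0.11 M

The Pt²⁺/Pt couple has the larger reduction potential, so it is the cathode: E°cell = +1.205 − (−0.749) = +1.954 V and n = 6.
From the Nernst equation, log Q = n(E° − E)/0.0592 = 6·(+1.954 − (+1.929))/0.0592 = 2.534.
The balanced reaction is 3 Pt²⁺(aq) + 2 Cr(s) → 3 Pt(s) + 2 Cr³⁺(aq), so Q = [Cr³⁺(aq)]^2 / [Pt²⁺(aq)]^3.
Substituting the known concentrations and solving, log [Cr³⁺(aq)] = −0.969 and [Cr³⁺(aq)] = 0.11 M.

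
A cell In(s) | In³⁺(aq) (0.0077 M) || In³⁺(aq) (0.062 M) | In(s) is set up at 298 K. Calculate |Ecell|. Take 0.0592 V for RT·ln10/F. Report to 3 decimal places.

0.018 V

For a concentration cell E°cell = 0, since both electrodes use the same couple.
The compartment with the higher In³⁺(aq) concentration (0.062 M) acts as the cathode; ions are reduced there and produced at the dilute (0.0077 M) anode.
With n = 3, Ecell = −(0.0592/3)·log([dilute]/[conc]) = −(0.0592/3)·log(0.0077/0.062) = +0.018 V.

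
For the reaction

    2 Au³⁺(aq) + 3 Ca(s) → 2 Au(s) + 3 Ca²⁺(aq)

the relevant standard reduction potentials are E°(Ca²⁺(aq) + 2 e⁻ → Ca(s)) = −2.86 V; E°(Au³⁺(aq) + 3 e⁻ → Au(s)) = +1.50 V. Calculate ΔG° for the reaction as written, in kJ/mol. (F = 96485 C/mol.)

In the reaction as written Au³⁺(aq) is reduced, so the Au³⁺/Au couple is the cathode and Ca²⁺/Ca is the anode.
E°cell = +1.50 − (−2.86) = +4.36 V; balancing electrons gives n = 6.
ΔG° = −nFE°cell = −(6)(96485)(+4.36) J/mol = −2524 kJ/mol.

−2524 kJ/mol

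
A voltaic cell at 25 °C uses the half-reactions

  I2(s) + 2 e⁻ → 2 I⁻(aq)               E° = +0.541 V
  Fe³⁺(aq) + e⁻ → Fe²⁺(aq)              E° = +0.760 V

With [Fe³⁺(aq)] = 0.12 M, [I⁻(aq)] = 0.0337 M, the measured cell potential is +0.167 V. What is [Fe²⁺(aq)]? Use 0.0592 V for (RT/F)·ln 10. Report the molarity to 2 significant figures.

0.031 M

With Fe³⁺/Fe²⁺ at the cathode and I₂/I⁻ at the anode, E°cell = +0.760 − (+0.541) = +0.219 V (n = 2).
From the Nernst equation, log Q = n(E° − E)/0.0592 = 2·(+0.219 − (+0.167))/0.0592 = 1.757.
The balanced reaction is 2 Fe³⁺(aq) + 2 I⁻(aq) → 2 Fe²⁺(aq) + I2(s), so Q = [Fe²⁺(aq)]^2 / ([Fe³⁺(aq)]^2·[I⁻(aq)]^2).
Substituting the known concentrations and solving, log [Fe²⁺(aq)] = −1.515 and [Fe²⁺(aq)] = 0.031 M.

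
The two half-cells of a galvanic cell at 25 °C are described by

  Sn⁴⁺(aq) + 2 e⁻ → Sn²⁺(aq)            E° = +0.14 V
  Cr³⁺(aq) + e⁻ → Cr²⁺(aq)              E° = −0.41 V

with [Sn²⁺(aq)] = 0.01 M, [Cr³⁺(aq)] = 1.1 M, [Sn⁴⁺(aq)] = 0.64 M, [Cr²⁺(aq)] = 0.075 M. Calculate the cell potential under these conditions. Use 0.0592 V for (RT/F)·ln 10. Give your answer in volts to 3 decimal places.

+0.534 V

The Sn⁴⁺/Sn²⁺ couple has the more positive E°, so it is the cathode; Cr³⁺/Cr²⁺ is the anode.
E°cell = E°cat − E°an = +0.14 − (−0.41) = +0.55 V; n = 2.
For the overall reaction Sn⁴⁺(aq) + 2 Cr²⁺(aq) → Sn²⁺(aq) + 2 Cr³⁺(aq), Q = ([Sn²⁺(aq)]·[Cr³⁺(aq)]^2) / ([Sn⁴⁺(aq)]·[Cr²⁺(aq)]^2) = 3.36, giving log Q = 0.526.
E = E° − (0.0592/n)·log Q = +0.55 − (0.0592/2)(0.526) = +0.534 V.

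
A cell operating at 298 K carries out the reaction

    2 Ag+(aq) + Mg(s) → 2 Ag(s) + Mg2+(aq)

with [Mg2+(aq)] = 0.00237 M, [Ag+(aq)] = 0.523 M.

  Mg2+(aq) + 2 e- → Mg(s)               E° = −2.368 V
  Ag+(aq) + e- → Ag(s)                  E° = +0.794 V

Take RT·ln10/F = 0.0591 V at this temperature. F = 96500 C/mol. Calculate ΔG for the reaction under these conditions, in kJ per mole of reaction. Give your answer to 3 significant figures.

−622 kJ/mol

E°cell = +0.794 − (−2.368) = +3.162 V; the balanced reaction transfers n = 2 electrons.
Q = [Mg2+(aq)] / [Ag+(aq)]^2 = 0.00866, so log Q = −2.062 and E = +3.162 − (0.0591/2)(−2.062) = +3.2229 V.
Then ΔG = −nFE = −2 × 96500 × +3.2229 J/mol = −622 kJ/mol.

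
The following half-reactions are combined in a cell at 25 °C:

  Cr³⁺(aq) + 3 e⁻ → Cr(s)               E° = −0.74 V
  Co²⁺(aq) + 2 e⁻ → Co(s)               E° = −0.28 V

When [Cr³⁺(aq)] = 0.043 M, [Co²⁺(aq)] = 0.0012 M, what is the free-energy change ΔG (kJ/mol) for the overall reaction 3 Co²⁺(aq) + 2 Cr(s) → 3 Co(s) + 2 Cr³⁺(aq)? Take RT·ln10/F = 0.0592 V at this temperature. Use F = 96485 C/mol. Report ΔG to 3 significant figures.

−232 kJ/mol

The standard cell potential is −0.28 − (−0.74) = +0.46 V, with n = 6 electrons in the balanced equation.
Here Q = [Cr³⁺(aq)]^2 / [Co²⁺(aq)]^3 = 1.07×10^6 (log Q = 6.029), giving E = +0.46 − (0.0592/6)·(6.029) = +0.4005 V.
Then ΔG = −nFE = −6 × 96485 × +0.4005 J/mol = −232 kJ/mol.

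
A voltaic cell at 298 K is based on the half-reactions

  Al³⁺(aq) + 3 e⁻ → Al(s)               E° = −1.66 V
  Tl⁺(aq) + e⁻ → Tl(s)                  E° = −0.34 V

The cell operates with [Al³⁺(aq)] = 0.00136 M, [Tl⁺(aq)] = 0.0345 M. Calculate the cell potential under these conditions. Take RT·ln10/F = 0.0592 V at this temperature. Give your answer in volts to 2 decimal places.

Tl⁺/Tl is reduced (cathode, E° = −0.34 V) and Al³⁺/Al is oxidized (anode).
E°cell = E°cat − E°an = −0.34 − (−1.66) = +1.32 V; n = 3.
For the overall reaction 3 Tl⁺(aq) + Al(s) → 3 Tl(s) + Al³⁺(aq), Q = [Al³⁺(aq)] / [Tl⁺(aq)]^3 = 33.1, giving log Q = 1.520.
E = E° − (0.0592/n)·log Q = +1.32 − (0.0592/3)(1.520) = +1.29 V.

+1.29 V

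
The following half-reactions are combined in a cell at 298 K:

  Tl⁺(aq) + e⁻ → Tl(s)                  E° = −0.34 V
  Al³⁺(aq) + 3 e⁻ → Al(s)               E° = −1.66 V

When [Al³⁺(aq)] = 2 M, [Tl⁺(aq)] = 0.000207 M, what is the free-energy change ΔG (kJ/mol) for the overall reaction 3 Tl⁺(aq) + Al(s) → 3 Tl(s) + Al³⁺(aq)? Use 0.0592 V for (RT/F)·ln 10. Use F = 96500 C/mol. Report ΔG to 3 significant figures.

E°cell = −0.34 − (−1.66) = +1.32 V; the balanced reaction transfers n = 3 electrons.
The reaction quotient is [Al³⁺(aq)] / [Tl⁺(aq)]^3 = 2.25×10^11; by Nernst, E = +1.32 − (0.0592/3)(11.353) = +1.0960 V.
Finally ΔG = −nFE = −(3)(96500 C/mol)(+1.0960 V) = −317 kJ/mol.

−317 kJ/mol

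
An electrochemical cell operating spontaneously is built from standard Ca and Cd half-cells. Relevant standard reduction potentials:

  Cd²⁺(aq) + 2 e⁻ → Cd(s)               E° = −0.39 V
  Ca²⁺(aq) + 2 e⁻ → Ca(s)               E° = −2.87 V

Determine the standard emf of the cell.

Of the two couples in this cell, the one with the more positive reduction potential is reduced at the cathode: here that is Cd²⁺/Cd (−0.39 V); Ca²⁺/Ca (−2.87 V) is the anode.
E°cell = E°(cathode) − E°(anode) = −0.39 − (−2.87) = +2.48 V.

+2.48 V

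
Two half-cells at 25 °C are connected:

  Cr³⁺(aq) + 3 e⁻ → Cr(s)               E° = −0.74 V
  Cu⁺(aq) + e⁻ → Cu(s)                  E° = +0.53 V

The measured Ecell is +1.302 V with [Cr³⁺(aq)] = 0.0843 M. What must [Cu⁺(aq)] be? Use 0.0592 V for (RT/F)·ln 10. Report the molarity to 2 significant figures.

With Cu⁺/Cu at the cathode and Cr³⁺/Cr at the anode, E°cell = +0.53 − (−0.74) = +1.27 V (n = 3).
Since E = E° − (0.0592/n)·log Q, log Q = n(E° − E)/0.0592 = −1.622.
Balancing electrons gives 3 Cu⁺(aq) + Cr(s) → 3 Cu(s) + Cr³⁺(aq); thus Q = [Cr³⁺(aq)] / [Cu⁺(aq)]^3.
Isolating [Cu⁺(aq)] in Q = 10^{−1.622} yields log [Cu⁺(aq)] = 0.183, i.e. 1.5 M.

1.5 M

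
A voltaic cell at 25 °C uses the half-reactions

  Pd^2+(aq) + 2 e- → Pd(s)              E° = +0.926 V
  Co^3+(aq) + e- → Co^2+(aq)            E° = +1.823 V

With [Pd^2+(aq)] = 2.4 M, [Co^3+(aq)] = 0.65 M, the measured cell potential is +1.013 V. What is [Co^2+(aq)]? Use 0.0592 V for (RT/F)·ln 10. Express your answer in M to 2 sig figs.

0.0046 M

With Co³⁺/Co²⁺ at the cathode and Pd²⁺/Pd at the anode, E°cell = +1.823 − (+0.926) = +0.897 V (n = 2).
Rearranging E = E° − (0.0592/n)·log Q gives log Q = 2(+0.897 − (+1.013))/0.0592 = −3.919.
For 2 Co^3+(aq) + Pd(s) → 2 Co^2+(aq) + Pd^2+(aq), the reaction quotient is Q = ([Co^2+(aq)]^2·[Pd^2+(aq)]) / [Co^3+(aq)]^2.
Substituting the known concentrations and solving, log [Co^2+(aq)] = −2.337 and [Co^2+(aq)] = 0.0046 M.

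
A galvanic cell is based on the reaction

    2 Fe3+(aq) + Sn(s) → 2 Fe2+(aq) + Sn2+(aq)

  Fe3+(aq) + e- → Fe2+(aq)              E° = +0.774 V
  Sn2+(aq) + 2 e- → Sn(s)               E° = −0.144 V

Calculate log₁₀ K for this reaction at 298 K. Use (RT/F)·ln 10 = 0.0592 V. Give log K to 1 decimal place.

log K = 31.0

The Fe³⁺/Fe²⁺ couple is reduced (cathode); E°cell = +0.774 − (−0.144) = +0.918 V with n = 2.
At equilibrium E = 0, so log K = nE°cell / 0.0592 = (2)(+0.918) / 0.0592 = 31.0.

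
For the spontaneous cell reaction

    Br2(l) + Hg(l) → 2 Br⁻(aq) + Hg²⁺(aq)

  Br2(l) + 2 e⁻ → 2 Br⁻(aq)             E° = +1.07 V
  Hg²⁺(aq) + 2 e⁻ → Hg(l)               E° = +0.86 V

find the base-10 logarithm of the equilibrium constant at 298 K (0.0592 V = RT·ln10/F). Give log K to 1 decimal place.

log K = 7.1

The Br₂/Br⁻ couple is reduced (cathode); E°cell = +1.07 − (+0.86) = +0.21 V with n = 2.
At equilibrium E = 0, so log K = nE°cell / 0.0592 = (2)(+0.21) / 0.0592 = 7.1.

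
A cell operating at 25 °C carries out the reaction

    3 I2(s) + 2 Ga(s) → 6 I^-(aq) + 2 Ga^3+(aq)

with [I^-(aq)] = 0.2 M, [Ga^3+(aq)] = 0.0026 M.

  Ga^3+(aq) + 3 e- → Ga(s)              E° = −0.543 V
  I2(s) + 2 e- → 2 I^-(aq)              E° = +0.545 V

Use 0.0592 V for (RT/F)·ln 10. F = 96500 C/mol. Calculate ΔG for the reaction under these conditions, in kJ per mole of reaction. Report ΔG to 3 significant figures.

The standard cell potential is +0.545 − (−0.543) = +1.088 V, with n = 6 electrons in the balanced equation.
Q = [I^-(aq)]^6·[Ga^3+(aq)]^2 = 4.33×10^−10, so log Q = −9.364 and E = +1.088 − (0.0592/6)(−9.364) = +1.1804 V.
Finally ΔG = −nFE = −(6)(96500 C/mol)(+1.1804 V) = −683 kJ/mol.

−683 kJ/mol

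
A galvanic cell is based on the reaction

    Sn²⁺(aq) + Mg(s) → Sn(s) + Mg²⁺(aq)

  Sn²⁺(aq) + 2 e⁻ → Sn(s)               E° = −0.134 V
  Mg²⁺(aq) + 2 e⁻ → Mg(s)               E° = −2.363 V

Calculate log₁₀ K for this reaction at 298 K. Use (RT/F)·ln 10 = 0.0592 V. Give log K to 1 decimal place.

The Sn²⁺/Sn couple is reduced (cathode); E°cell = −0.134 − (−2.363) = +2.229 V with n = 2.
At equilibrium E = 0, so log K = nE°cell / 0.0592 = (2)(+2.229) / 0.0592 = 75.3.

log K = 75.3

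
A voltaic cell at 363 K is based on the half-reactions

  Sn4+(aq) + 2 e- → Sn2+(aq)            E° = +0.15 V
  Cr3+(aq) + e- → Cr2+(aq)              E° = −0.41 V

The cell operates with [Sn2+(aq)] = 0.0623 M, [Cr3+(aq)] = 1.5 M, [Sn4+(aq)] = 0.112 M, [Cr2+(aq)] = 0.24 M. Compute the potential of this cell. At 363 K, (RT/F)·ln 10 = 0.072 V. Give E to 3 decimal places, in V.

+0.512 V

The Sn⁴⁺/Sn²⁺ couple has the more positive E°, so it is the cathode; Cr³⁺/Cr²⁺ is the anode.
E°cell = +0.15 − (−0.41) = +0.56 V, with n = 2 electrons transferred.
Balancing gives Sn4+(aq) + 2 Cr2+(aq) → Sn2+(aq) + 2 Cr3+(aq); hence Q = ([Sn2+(aq)]·[Cr3+(aq)]^2) / ([Sn4+(aq)]·[Cr2+(aq)]^2) = 21.7 (log Q = 1.337).
By the Nernst equation, E = +0.56 − (0.072/2)·(1.337) = +0.512 V.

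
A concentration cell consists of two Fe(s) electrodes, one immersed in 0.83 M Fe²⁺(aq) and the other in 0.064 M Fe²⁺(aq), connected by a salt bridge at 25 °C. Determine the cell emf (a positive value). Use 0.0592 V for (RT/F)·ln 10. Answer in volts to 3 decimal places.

For a concentration cell E°cell = 0, since both electrodes use the same couple.
The compartment with the higher Fe²⁺(aq) concentration (0.83 M) acts as the cathode; ions are reduced there and produced at the dilute (0.064 M) anode.
With n = 2, Ecell = −(0.0592/2)·log([dilute]/[conc]) = −(0.0592/2)·log(0.064/0.83) = +0.033 V.

0.033 V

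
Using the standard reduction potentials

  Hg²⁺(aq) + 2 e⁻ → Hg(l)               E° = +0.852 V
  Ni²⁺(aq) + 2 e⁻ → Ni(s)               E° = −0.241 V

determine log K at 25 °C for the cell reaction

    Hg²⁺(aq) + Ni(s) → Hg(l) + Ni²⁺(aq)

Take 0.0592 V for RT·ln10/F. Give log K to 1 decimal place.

log K = 36.9

The Hg²⁺/Hg couple is reduced (cathode); E°cell = +0.852 − (−0.241) = +1.093 V with n = 2.
At equilibrium E = 0, so log K = nE°cell / 0.0592 = (2)(+1.093) / 0.0592 = 36.9.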